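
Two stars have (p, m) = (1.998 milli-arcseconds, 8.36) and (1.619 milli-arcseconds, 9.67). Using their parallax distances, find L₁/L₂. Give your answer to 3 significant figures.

d₁ = 1/p₁ = 1/0.001998″ = 500.5 pc; d₂ = 1/p₂ = 1/0.001619″ = 617.67 pc.
M₁ = m₁ − 5 log₁₀ d₁ + 5 = 8.36 − 13.4970 + 5 = -0.1370.
M₂ = 9.67 − 13.9538 + 5 = 0.7162.
L₁/L₂ = 10^(0.4(M₂ − M₁)) = 10^(0.4 × 0.8532) = 10^0.34128 = 2.1942.

L₁/L₂ = 2.19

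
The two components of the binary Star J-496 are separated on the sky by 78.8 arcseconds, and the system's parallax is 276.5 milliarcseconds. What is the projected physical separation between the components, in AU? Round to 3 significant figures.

285 AU

d = 1/p = 1/0.2765″ = 3.6166 pc.
At distance d (pc), an angle of θ arcsec spans θ·d AU: s = 78.8 × 3.6166 = 284.99 AU.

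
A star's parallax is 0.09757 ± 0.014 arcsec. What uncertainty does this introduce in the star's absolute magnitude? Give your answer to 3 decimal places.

σ_M = 0.312 mag

M = m − 5 log₁₀ d + 5 = m + 5 log₁₀ p + 5, so ∂M/∂p = 5/(p ln 10).
σ_M = (5/ln 10) · (σ_p/p) = 2.1715 × 0.014/0.09757 = 2.1715 × 0.14349 = 0.31159.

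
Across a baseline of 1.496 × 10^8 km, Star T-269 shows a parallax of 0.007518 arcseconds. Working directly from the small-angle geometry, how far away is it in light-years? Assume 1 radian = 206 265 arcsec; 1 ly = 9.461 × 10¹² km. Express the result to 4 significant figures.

433.8 ly

θ = 0.007518″ = 0.007518/206265 = 3.6448 × 10^-8 rad.
d = B/θ = (1.496 × 10^8) / (3.6448 × 10^-8) = 4.1045 × 10^15 km = (4.1045 × 10^15) / (9.461 × 10^12) ly = 433.83 ly.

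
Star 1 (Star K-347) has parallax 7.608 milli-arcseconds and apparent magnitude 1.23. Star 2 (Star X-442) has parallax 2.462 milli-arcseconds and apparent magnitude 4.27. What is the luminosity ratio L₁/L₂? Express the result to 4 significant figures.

L₁/L₂ = 1.722

d₁ = 1/p₁ = 1/0.007608″ = 131.44 pc; d₂ = 1/p₂ = 1/0.002462″ = 406.17 pc.
M₁ = m₁ − 5 log₁₀ d₁ + 5 = 1.23 − 10.5936 + 5 = -4.3636.
M₂ = 4.27 − 13.0435 + 5 = -3.7735.
L₁/L₂ = 10^(0.4(M₂ − M₁)) = 10^(0.4 × 0.5901) = 10^0.23604 = 1.722.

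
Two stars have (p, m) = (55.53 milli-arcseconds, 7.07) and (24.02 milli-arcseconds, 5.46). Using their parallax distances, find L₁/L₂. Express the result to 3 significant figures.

L₁/L₂ = 0.0425

d₁ = 1/p₁ = 1/0.05553″ = 18.008 pc; d₂ = 1/p₂ = 1/0.02402″ = 41.632 pc.
M₁ = m₁ − 5 log₁₀ d₁ + 5 = 7.07 − 6.2773 + 5 = 5.7927.
M₂ = 5.46 − 8.0971 + 5 = 2.3629.
L₁/L₂ = 10^(0.4(M₂ − M₁)) = 10^(0.4 × (-3.4298)) = 10^(-1.37192) = 0.04247.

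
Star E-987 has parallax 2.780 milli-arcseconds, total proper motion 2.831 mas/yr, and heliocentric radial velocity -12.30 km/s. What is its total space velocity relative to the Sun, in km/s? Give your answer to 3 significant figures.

13.2 km/s

d = 1/p = 1/0.002780″ = 359.71 pc.
μ = 2.831 mas/yr = 0.002831 ″/yr.
v_t = 4.740 μ d = 4.740 × 0.002831 × 359.71 = 4.8269 km/s.
v = √(v_r² + v_t²) = √((-12.30)² + 4.8269²) = √174.589 = 13.213 km/s.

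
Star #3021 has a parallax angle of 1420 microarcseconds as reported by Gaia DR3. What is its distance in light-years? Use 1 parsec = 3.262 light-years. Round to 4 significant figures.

p = 1420 microarcseconds = 0.001420 arcsec.
d = 1/p = 1/0.001420 = 704.23 pc.
In light-years: 704.23 × 3.262 = 2297.2 ly.

2297 light years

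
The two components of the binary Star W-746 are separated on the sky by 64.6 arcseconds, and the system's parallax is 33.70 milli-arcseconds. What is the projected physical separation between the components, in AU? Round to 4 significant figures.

d = 1/p = 1/0.03370″ = 29.674 pc.
At distance d (pc), an angle of θ arcsec spans θ·d AU: s = 64.6 × 29.674 = 1916.9 AU.

1917 AU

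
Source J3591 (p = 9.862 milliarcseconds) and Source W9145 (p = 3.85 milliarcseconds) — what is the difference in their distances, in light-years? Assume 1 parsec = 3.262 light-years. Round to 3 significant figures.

517 ly

d_A = 1/0.009862″ = 101.4 pc; d_B = 1/0.003850″ = 259.74 pc.
|d_B − d_A| = |259.74 − 101.4| = 158.34 pc = 158.34 × 3.262 ly = 516.51 ly.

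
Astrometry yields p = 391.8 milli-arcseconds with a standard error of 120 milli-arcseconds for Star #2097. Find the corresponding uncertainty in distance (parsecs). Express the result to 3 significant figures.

d = 1/p, so σ_d = σ_p / p².
σ_d = 0.120 / (0.3918)² = 0.120 / 0.15351 = 0.78171 pc.

0.782 pc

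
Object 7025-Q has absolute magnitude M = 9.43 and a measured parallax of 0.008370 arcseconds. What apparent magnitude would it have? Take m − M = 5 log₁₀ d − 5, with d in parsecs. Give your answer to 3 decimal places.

d = 1/p = 1/0.008370″ = 119.47 pc.
m − M = 5 log₁₀ d − 5 = 5 log₁₀(119.47) − 5 = 10.3863 − 5 = 5.3863.
m = M + (m − M) = 9.43 + 5.3863 = 14.816.

m = 14.816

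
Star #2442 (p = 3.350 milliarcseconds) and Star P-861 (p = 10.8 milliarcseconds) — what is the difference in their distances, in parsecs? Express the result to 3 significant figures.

d_A = 1/0.003350″ = 298.51 pc; d_B = 1/0.01080″ = 92.593 pc.
|d_B − d_A| = |92.593 − 298.51| = 205.92 pc.

206 pc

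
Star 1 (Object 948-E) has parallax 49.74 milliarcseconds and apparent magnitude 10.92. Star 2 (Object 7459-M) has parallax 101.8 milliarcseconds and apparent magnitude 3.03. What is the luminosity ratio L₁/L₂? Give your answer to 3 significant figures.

d₁ = 1/p₁ = 1/0.04974″ = 20.105 pc; d₂ = 1/p₂ = 1/0.1018″ = 9.8232 pc.
M₁ = m₁ − 5 log₁₀ d₁ + 5 = 10.92 − 6.5165 + 5 = 9.4035.
M₂ = 3.03 − 4.9613 + 5 = 3.0687.
L₁/L₂ = 10^(0.4(M₂ − M₁)) = 10^(0.4 × (-6.3348)) = 10^(-2.53392) = 0.0029247.

L₁/L₂ = 0.00292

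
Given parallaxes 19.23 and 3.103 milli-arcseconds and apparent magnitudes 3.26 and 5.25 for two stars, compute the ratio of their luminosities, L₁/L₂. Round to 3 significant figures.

L₁/L₂ = 0.163

d₁ = 1/p₁ = 1/0.01923″ = 52.002 pc; d₂ = 1/p₂ = 1/0.003103″ = 322.27 pc.
M₁ = m₁ − 5 log₁₀ d₁ + 5 = 3.26 − 8.5801 + 5 = -0.3201.
M₂ = 5.25 − 12.5411 + 5 = -2.2911.
L₁/L₂ = 10^(0.4(M₂ − M₁)) = 10^(0.4 × (-1.9710)) = 10^(-0.78840) = 0.16278.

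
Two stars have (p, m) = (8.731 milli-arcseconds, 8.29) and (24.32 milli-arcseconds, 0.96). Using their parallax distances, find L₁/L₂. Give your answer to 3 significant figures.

L₁/L₂ = 0.00907

d₁ = 1/p₁ = 1/0.008731″ = 114.53 pc; d₂ = 1/p₂ = 1/0.02432″ = 41.118 pc.
M₁ = m₁ − 5 log₁₀ d₁ + 5 = 8.29 − 10.2946 + 5 = 2.9954.
M₂ = 0.96 − 8.0702 + 5 = -2.1102.
L₁/L₂ = 10^(0.4(M₂ − M₁)) = 10^(0.4 × (-5.1056)) = 10^(-2.04224) = 0.0090732.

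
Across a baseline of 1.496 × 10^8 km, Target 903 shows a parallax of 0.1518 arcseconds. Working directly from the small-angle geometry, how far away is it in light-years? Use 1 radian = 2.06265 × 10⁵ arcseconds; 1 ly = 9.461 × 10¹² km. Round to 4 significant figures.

21.49 ly

θ = 0.1518″ = 0.1518/206265 = 7.3595 × 10^-7 rad.
d = B/θ = (1.496 × 10^8) / (7.3595 × 10^-7) = 2.0327 × 10^14 km = (2.0327 × 10^14) / (9.461 × 10^12) ly = 21.485 ly.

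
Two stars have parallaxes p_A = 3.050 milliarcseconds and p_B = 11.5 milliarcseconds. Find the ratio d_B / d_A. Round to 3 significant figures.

Since d = 1/p, d_B/d_A = p_A/p_B.
= 3.050 / 11.5 = 0.26522.

0.265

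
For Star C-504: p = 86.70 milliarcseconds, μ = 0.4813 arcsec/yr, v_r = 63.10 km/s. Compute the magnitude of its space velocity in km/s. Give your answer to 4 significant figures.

d = 1/p = 1/0.08670″ = 11.534 pc.
v_t = 4.740 μ d = 4.740 × 0.4813 × 11.534 = 26.313 km/s.
v = √(v_r² + v_t²) = √(63.10² + 26.313²) = √4673.98 = 68.367 km/s.

68.37 km/s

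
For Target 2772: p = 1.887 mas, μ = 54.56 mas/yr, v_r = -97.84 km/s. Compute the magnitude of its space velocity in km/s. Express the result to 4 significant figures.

d = 1/p = 1/0.001887″ = 529.94 pc.
μ = 54.56 mas/yr = 0.05456 ″/yr.
v_t = 4.740 μ d = 4.740 × 0.05456 × 529.94 = 137.05 km/s.
v = √(v_r² + v_t²) = √((-97.84)² + 137.05²) = √28355.4 = 168.39 km/s.

168.4 km/s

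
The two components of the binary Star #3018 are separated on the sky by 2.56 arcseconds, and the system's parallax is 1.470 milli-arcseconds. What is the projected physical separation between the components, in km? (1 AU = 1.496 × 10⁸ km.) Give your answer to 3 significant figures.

d = 1/p = 1/0.001470″ = 680.27 pc.
At distance d (pc), an angle of θ arcsec spans θ·d AU: s = 2.56 × 680.27 = 1741.5 AU.
= 1741.5 × 1.496 × 10⁸ km = 2.6053 × 10^11 km.

2.61 × 10^11 km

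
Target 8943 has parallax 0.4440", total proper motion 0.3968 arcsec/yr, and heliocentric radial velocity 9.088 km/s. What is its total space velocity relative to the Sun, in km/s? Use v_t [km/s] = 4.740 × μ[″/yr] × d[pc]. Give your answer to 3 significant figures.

d = 1/p = 1/0.4440″ = 2.2523 pc.
v_t = 4.740 μ d = 4.740 × 0.3968 × 2.2523 = 4.2362 km/s.
v = √(v_r² + v_t²) = √(9.088² + 4.2362²) = √100.537 = 10.027 km/s.

10.0 km/s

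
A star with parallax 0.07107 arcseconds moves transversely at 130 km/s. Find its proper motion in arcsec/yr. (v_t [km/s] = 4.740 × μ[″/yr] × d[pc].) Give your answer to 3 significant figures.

1.95 arcsec/yr

d = 1/p = 1/0.07107″ = 14.071 pc.
μ = v_t / (4.74 d) = 130 / (4.74 × 14.071) = 130 / 66.697 = 1.9491 ″/yr.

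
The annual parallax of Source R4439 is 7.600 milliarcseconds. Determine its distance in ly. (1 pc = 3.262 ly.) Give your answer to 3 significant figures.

429 ly

p = 7.600 milliarcseconds = 0.007600 arcsec.
d = 1/p = 1/0.007600 = 131.58 pc.
In light-years: 131.58 × 3.262 = 429.21 ly.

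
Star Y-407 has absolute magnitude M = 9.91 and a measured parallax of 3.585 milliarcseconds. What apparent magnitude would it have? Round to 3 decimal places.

d = 1/p = 1/0.003585″ = 278.94 pc.
m − M = 5 log₁₀ d − 5 = 5 log₁₀(278.94) − 5 = 12.2276 − 5 = 7.2276.
m = M + (m − M) = 9.91 + 7.2276 = 17.138.

m = 17.138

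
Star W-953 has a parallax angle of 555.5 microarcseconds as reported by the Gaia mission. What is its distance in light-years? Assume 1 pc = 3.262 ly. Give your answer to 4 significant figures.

5872 light years

p = 555.5 microarcseconds = 0.0005555 arcsec.
d = 1/p = 1/0.0005555 = 1800.2 pc.
In light-years: 1800.2 × 3.262 = 5872.3 ly.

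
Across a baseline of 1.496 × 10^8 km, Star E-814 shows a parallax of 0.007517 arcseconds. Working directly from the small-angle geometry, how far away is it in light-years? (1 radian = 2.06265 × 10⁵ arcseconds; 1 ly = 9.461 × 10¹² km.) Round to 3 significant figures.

434 ly

θ = 0.007517″ = 0.007517/206265 = 3.6443 × 10^-8 rad.
d = B/θ = (1.496 × 10^8) / (3.6443 × 10^-8) = 4.1050 × 10^15 km = (4.1050 × 10^15) / (9.461 × 10^12) ly = 433.89 ly.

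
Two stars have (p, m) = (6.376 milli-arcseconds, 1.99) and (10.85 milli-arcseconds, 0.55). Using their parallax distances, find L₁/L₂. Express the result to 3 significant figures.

d₁ = 1/p₁ = 1/0.006376″ = 156.84 pc; d₂ = 1/p₂ = 1/0.01085″ = 92.166 pc.
M₁ = m₁ − 5 log₁₀ d₁ + 5 = 1.99 − 10.9773 + 5 = -3.9873.
M₂ = 0.55 − 9.8229 + 5 = -4.2729.
L₁/L₂ = 10^(0.4(M₂ − M₁)) = 10^(0.4 × (-0.2856)) = 10^(-0.11424) = 0.76871.

L₁/L₂ = 0.769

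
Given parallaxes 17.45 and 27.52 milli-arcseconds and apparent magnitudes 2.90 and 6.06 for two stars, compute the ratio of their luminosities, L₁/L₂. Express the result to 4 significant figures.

L₁/L₂ = 45.68

d₁ = 1/p₁ = 1/0.01745″ = 57.307 pc; d₂ = 1/p₂ = 1/0.02752″ = 36.337 pc.
M₁ = m₁ − 5 log₁₀ d₁ + 5 = 2.90 − 8.7910 + 5 = -0.8910.
M₂ = 6.06 − 7.8017 + 5 = 3.2583.
L₁/L₂ = 10^(0.4(M₂ − M₁)) = 10^(0.4 × 4.1493) = 10^1.65972 = 45.679.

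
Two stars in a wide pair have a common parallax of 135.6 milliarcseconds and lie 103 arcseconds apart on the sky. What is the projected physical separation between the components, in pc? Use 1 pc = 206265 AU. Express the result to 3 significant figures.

0.00368 pc

d = 1/p = 1/0.1356″ = 7.3746 pc.
At distance d (pc), an angle of θ arcsec spans θ·d AU: s = 103 × 7.3746 = 759.58 AU.
= 759.58 / 206265 = 0.0036825 pc.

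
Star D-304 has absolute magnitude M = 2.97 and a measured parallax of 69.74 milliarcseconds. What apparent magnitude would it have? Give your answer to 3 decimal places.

m = 3.753

d = 1/p = 1/0.06974″ = 14.339 pc.
m − M = 5 log₁₀ d − 5 = 5 log₁₀(14.339) − 5 = 5.7826 − 5 = 0.7826.
m = M + (m − M) = 2.97 + 0.7826 = 3.753.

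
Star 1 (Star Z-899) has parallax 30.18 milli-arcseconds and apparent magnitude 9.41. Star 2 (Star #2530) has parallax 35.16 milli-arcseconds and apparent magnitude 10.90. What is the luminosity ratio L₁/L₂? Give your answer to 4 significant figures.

L₁/L₂ = 5.354

d₁ = 1/p₁ = 1/0.03018″ = 33.135 pc; d₂ = 1/p₂ = 1/0.03516″ = 28.441 pc.
M₁ = m₁ − 5 log₁₀ d₁ + 5 = 9.41 − 7.6014 + 5 = 6.8086.
M₂ = 10.90 − 7.2697 + 5 = 8.6303.
L₁/L₂ = 10^(0.4(M₂ − M₁)) = 10^(0.4 × 1.8217) = 10^0.72868 = 5.354.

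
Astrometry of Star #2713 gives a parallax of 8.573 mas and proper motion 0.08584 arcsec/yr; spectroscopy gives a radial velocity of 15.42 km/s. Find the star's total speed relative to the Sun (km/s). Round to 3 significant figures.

49.9 km/s

d = 1/p = 1/0.008573″ = 116.65 pc.
v_t = 4.740 μ d = 4.740 × 0.08584 × 116.65 = 47.463 km/s.
v = √(v_r² + v_t²) = √(15.42² + 47.463²) = √2490.51 = 49.905 km/s.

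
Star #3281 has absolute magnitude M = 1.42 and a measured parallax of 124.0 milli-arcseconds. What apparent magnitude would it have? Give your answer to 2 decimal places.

m = 0.95

d = 1/p = 1/0.1240″ = 8.0645 pc.
m − M = 5 log₁₀ d − 5 = 5 log₁₀(8.0645) − 5 = 4.5329 − 5 = -0.4671.
m = M + (m − M) = 1.42 + (-0.4671) = 0.95.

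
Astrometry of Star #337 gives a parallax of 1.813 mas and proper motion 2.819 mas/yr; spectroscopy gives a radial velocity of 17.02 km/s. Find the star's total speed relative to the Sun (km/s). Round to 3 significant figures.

d = 1/p = 1/0.001813″ = 551.57 pc.
μ = 2.819 mas/yr = 0.002819 ″/yr.
v_t = 4.740 μ d = 4.740 × 0.002819 × 551.57 = 7.3701 km/s.
v = √(v_r² + v_t²) = √(17.02² + 7.3701²) = √343.999 = 18.547 km/s.

18.5 km/s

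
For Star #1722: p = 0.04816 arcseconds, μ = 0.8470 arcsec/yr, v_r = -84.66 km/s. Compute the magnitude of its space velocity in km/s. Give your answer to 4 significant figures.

118.8 km/s

d = 1/p = 1/0.04816″ = 20.764 pc.
v_t = 4.740 μ d = 4.740 × 0.8470 × 20.764 = 83.363 km/s.
v = √(v_r² + v_t²) = √((-84.66)² + 83.363²) = √14116.7 = 118.81 km/s.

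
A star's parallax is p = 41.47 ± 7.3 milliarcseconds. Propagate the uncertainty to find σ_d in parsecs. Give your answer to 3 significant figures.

4.24 pc

d = 1/p, so σ_d = σ_p / p².
σ_d = 0.00730 / (0.04147)² = 0.00730 / 0.0017198 = 4.2447 pc.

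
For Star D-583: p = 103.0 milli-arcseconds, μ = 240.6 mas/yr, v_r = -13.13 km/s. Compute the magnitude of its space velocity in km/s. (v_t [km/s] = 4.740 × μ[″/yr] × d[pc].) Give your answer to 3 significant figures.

17.2 km/s

d = 1/p = 1/0.1030″ = 9.7087 pc.
μ = 240.6 mas/yr = 0.2406 ″/yr.
v_t = 4.740 μ d = 4.740 × 0.2406 × 9.7087 = 11.072 km/s.
v = √(v_r² + v_t²) = √((-13.13)² + 11.072²) = √294.986 = 17.175 km/s.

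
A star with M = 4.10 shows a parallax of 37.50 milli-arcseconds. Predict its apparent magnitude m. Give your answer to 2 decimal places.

m = 6.23

d = 1/p = 1/0.03750″ = 26.667 pc.
m − M = 5 log₁₀ d − 5 = 5 log₁₀(26.667) − 5 = 7.1299 − 5 = 2.1299.
m = M + (m − M) = 4.10 + 2.1299 = 6.23.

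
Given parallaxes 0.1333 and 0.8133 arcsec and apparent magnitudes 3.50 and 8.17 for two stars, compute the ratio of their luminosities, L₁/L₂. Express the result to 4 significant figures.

L₁/L₂ = 2747

d₁ = 1/p₁ = 1/0.1333″ = 7.5019 pc; d₂ = 1/p₂ = 1/0.8133″ = 1.2296 pc.
M₁ = m₁ − 5 log₁₀ d₁ + 5 = 3.50 − 4.3759 + 5 = 4.1241.
M₂ = 8.17 − 0.4488 + 5 = 12.7212.
L₁/L₂ = 10^(0.4(M₂ − M₁)) = 10^(0.4 × 8.5971) = 10^3.43884 = 2746.9.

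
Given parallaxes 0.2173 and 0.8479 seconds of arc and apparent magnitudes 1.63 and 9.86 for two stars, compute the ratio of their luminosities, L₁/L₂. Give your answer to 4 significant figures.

L₁/L₂ = 29820

d₁ = 1/p₁ = 1/0.2173″ = 4.6019 pc; d₂ = 1/p₂ = 1/0.8479″ = 1.1794 pc.
M₁ = m₁ − 5 log₁₀ d₁ + 5 = 1.63 − 3.3147 + 5 = 3.3153.
M₂ = 9.86 − 0.3583 + 5 = 14.5017.
L₁/L₂ = 10^(0.4(M₂ − M₁)) = 10^(0.4 × 11.1864) = 10^4.47456 = 29824.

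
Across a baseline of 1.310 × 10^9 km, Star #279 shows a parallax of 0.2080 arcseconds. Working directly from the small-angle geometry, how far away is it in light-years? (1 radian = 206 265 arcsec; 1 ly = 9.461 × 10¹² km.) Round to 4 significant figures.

137.3 ly

θ = 0.2080″ = 0.2080/206265 = 1.0084 × 10^-6 rad.
d = B/θ = (1.310 × 10^9) / (1.0084 × 10^-6) = 1.2991 × 10^15 km = (1.2991 × 10^15) / (9.461 × 10^12) ly = 137.31 ly.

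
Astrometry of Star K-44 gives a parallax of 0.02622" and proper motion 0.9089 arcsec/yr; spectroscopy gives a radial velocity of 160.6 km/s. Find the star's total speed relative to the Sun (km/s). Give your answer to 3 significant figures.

d = 1/p = 1/0.02622″ = 38.139 pc.
v_t = 4.740 μ d = 4.740 × 0.9089 × 38.139 = 164.31 km/s.
v = √(v_r² + v_t²) = √(160.6² + 164.31²) = √52790.1 = 229.76 km/s.

230 km/s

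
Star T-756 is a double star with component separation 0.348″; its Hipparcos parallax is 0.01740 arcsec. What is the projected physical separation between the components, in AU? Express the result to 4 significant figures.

20.00 AU

d = 1/p = 1/0.01740″ = 57.471 pc.
At distance d (pc), an angle of θ arcsec spans θ·d AU: s = 0.348 × 57.471 = 20 AU.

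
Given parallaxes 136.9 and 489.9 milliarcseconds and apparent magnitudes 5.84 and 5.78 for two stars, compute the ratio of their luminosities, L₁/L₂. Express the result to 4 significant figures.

L₁/L₂ = 12.12

d₁ = 1/p₁ = 1/0.1369″ = 7.3046 pc; d₂ = 1/p₂ = 1/0.4899″ = 2.0412 pc.
M₁ = m₁ − 5 log₁₀ d₁ + 5 = 5.84 − 4.3180 + 5 = 6.5220.
M₂ = 5.78 − 1.5494 + 5 = 9.2306.
L₁/L₂ = 10^(0.4(M₂ − M₁)) = 10^(0.4 × 2.7086) = 10^1.08344 = 12.118.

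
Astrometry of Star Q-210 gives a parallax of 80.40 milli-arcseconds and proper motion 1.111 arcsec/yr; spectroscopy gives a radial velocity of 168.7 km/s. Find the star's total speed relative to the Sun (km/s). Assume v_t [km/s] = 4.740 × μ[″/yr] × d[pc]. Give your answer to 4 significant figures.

181.0 km/s

d = 1/p = 1/0.08040″ = 12.438 pc.
v_t = 4.740 μ d = 4.740 × 1.111 × 12.438 = 65.5 km/s.
v = √(v_r² + v_t²) = √(168.7² + 65.5²) = √32749.9 = 180.97 km/s.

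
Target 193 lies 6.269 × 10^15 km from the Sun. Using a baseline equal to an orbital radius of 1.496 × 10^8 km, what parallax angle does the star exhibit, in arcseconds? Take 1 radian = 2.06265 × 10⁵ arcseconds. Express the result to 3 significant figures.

0.00492 arcsec

θ ≈ B/d = (1.496 × 10^8) / (6.269 × 10^15) = 2.3863 × 10^-8 rad.
In arcseconds: 2.3863 × 10^-8 × 206265 = 0.0049221″.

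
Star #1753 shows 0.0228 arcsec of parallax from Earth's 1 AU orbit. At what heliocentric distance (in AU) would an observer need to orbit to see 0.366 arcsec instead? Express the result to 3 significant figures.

Parallax scales linearly with baseline: p ∝ B, so B = p_target / p_Earth × 1 AU.
B = 0.366 / 0.0228 = 16.053 AU.

16.1 AU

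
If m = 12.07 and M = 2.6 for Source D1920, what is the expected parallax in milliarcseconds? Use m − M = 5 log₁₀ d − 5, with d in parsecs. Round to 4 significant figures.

m − M = 12.07 − 2.6 = 9.47.
d = 10^((m−M)/5 + 1) = 10^2.894 = 783.43 pc.
p = 1/d = 1/783.43 = 0.0012764 arcsec = 1.2764 mas.

1.276 mas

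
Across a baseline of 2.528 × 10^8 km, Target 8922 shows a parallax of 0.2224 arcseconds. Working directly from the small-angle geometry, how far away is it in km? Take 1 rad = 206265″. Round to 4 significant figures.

2.345 × 10^14 km

θ = 0.2224″ = 0.2224/206265 = 1.0782 × 10^-6 rad.
d = B/θ = (2.528 × 10^8) / (1.0782 × 10^-6) = 2.3446 × 10^14 km.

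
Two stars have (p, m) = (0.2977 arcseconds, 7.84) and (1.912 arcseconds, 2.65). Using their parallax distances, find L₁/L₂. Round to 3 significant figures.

d₁ = 1/p₁ = 1/0.2977″ = 3.3591 pc; d₂ = 1/p₂ = 1/1.912″ = 0.52301 pc.
M₁ = m₁ − 5 log₁₀ d₁ + 5 = 7.84 − 2.6311 + 5 = 10.2089.
M₂ = 2.65 − (-1.4075) + 5 = 9.0575.
L₁/L₂ = 10^(0.4(M₂ − M₁)) = 10^(0.4 × (-1.1514)) = 10^(-0.46056) = 0.34629.

L₁/L₂ = 0.346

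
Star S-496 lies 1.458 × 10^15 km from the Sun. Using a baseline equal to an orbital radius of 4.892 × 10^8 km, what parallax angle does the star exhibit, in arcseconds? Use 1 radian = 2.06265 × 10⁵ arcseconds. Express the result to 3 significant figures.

θ ≈ B/d = (4.892 × 10^8) / (1.458 × 10^15) = 3.3553 × 10^-7 rad.
In arcseconds: 3.3553 × 10^-7 × 206265 = 0.069208″.

0.0692 arcsec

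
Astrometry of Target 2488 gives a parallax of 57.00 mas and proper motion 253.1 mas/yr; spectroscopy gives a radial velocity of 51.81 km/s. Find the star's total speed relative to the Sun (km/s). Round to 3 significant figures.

d = 1/p = 1/0.05700″ = 17.544 pc.
μ = 253.1 mas/yr = 0.2531 ″/yr.
v_t = 4.740 μ d = 4.740 × 0.2531 × 17.544 = 21.047 km/s.
v = √(v_r² + v_t²) = √(51.81² + 21.047²) = √3127.25 = 55.922 km/s.

55.9 km/s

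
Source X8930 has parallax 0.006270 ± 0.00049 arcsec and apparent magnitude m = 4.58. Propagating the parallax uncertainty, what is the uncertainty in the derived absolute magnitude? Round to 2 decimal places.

σ_M = 0.17 mag

M = m − 5 log₁₀ d + 5 = m + 5 log₁₀ p + 5, so ∂M/∂p = 5/(p ln 10).
σ_M = (5/ln 10) · (σ_p/p) = 2.1715 × 0.00049/0.006270 = 2.1715 × 0.07815 = 0.1697.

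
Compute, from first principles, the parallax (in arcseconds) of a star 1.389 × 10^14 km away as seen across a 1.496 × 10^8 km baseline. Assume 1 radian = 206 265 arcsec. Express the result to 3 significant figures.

0.222 arcsec

θ ≈ B/d = (1.496 × 10^8) / (1.389 × 10^14) = 1.0770 × 10^-6 rad.
In arcseconds: 1.0770 × 10^-6 × 206265 = 0.22215″.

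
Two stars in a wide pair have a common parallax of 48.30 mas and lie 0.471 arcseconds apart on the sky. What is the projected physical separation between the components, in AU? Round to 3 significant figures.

9.75 AU

d = 1/p = 1/0.04830″ = 20.704 pc.
At distance d (pc), an angle of θ arcsec spans θ·d AU: s = 0.471 × 20.704 = 9.7516 AU.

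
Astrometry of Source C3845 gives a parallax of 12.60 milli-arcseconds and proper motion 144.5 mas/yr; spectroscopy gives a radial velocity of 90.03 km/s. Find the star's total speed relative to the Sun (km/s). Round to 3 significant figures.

d = 1/p = 1/0.01260″ = 79.365 pc.
μ = 144.5 mas/yr = 0.1445 ″/yr.
v_t = 4.740 μ d = 4.740 × 0.1445 × 79.365 = 54.359 km/s.
v = √(v_r² + v_t²) = √(90.03² + 54.359²) = √11060.3 = 105.17 km/s.

105 km/s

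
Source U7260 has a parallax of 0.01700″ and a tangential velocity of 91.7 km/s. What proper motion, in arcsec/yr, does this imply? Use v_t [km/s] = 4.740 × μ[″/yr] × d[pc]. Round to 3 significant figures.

d = 1/p = 1/0.01700″ = 58.824 pc.
μ = v_t / (4.74 d) = 91.7 / (4.74 × 58.824) = 91.7 / 278.83 = 0.32887 ″/yr.

0.329 arcsec/yr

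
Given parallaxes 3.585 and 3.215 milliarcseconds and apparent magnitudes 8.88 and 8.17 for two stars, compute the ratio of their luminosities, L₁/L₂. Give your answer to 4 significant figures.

L₁/L₂ = 0.4182

d₁ = 1/p₁ = 1/0.003585″ = 278.94 pc; d₂ = 1/p₂ = 1/0.003215″ = 311.04 pc.
M₁ = m₁ − 5 log₁₀ d₁ + 5 = 8.88 − 12.2276 + 5 = 1.6524.
M₂ = 8.17 − 12.4641 + 5 = 0.7059.
L₁/L₂ = 10^(0.4(M₂ − M₁)) = 10^(0.4 × (-0.9465)) = 10^(-0.37860) = 0.41822.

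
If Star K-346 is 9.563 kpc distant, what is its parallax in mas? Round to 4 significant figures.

d = 9.563 kpc = 9563 pc.
p = 1/d = 1/9563 = 0.00010457 arcsec.
= 0.00010457 × 1000 = 0.10457 mas.

0.1046 mas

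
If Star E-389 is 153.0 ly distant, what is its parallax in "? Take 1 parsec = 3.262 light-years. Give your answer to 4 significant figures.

d = 153.0 ly ÷ 3.262 = 46.904 pc.
p = 1/d = 1/46.904 = 0.02132 arcsec.

0.02132 "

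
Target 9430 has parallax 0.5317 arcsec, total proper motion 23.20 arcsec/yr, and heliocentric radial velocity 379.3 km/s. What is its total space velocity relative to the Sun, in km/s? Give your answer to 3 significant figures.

432 km/s

d = 1/p = 1/0.5317″ = 1.8808 pc.
v_t = 4.740 μ d = 4.740 × 23.20 × 1.8808 = 206.83 km/s.
v = √(v_r² + v_t²) = √(379.3² + 206.83²) = √186647 = 432.03 km/s.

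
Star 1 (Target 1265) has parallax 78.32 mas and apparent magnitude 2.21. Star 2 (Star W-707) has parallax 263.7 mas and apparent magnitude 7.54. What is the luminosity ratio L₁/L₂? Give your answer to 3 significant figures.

d₁ = 1/p₁ = 1/0.07832″ = 12.768 pc; d₂ = 1/p₂ = 1/0.2637″ = 3.7922 pc.
M₁ = m₁ − 5 log₁₀ d₁ + 5 = 2.21 − 5.5306 + 5 = 1.6794.
M₂ = 7.54 − 2.8945 + 5 = 9.6455.
L₁/L₂ = 10^(0.4(M₂ − M₁)) = 10^(0.4 × 7.9661) = 10^3.18644 = 1536.2.

L₁/L₂ = 1540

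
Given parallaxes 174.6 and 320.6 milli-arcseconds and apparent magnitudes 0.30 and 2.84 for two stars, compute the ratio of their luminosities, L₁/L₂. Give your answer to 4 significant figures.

L₁/L₂ = 34.98

d₁ = 1/p₁ = 1/0.1746″ = 5.7274 pc; d₂ = 1/p₂ = 1/0.3206″ = 3.1192 pc.
M₁ = m₁ − 5 log₁₀ d₁ + 5 = 0.30 − 3.7898 + 5 = 1.5102.
M₂ = 2.84 − 2.4702 + 5 = 5.3698.
L₁/L₂ = 10^(0.4(M₂ − M₁)) = 10^(0.4 × 3.8596) = 10^1.54384 = 34.982.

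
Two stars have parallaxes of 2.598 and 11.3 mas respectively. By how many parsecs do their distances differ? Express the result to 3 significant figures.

d_A = 1/0.002598″ = 384.91 pc; d_B = 1/0.01130″ = 88.496 pc.
|d_B − d_A| = |88.496 − 384.91| = 296.41 pc.

296 pc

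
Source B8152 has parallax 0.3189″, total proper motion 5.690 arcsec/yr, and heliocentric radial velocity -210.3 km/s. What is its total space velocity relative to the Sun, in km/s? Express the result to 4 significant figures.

226.7 km/s

d = 1/p = 1/0.3189″ = 3.1358 pc.
v_t = 4.740 μ d = 4.740 × 5.690 × 3.1358 = 84.574 km/s.
v = √(v_r² + v_t²) = √((-210.3)² + 84.574²) = √51378.9 = 226.67 km/s.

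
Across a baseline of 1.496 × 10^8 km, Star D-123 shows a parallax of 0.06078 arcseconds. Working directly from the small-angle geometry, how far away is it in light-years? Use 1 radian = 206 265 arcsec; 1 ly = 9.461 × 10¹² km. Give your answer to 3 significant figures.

53.7 ly

θ = 0.06078″ = 0.06078/206265 = 2.9467 × 10^-7 rad.
d = B/θ = (1.496 × 10^8) / (2.9467 × 10^-7) = 5.0769 × 10^14 km = (5.0769 × 10^14) / (9.461 × 10^12) ly = 53.661 ly.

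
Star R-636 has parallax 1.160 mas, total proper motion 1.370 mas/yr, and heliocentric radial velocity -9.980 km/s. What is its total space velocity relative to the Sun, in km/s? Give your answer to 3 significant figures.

11.4 km/s

d = 1/p = 1/0.001160″ = 862.07 pc.
μ = 1.370 mas/yr = 0.001370 ″/yr.
v_t = 4.740 μ d = 4.740 × 0.001370 × 862.07 = 5.5981 km/s.
v = √(v_r² + v_t²) = √((-9.980)² + 5.5981²) = √130.939 = 11.443 km/s.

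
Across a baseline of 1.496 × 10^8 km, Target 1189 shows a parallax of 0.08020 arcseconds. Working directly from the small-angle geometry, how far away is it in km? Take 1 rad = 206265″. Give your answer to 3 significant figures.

θ = 0.08020″ = 0.08020/206265 = 3.8882 × 10^-7 rad.
d = B/θ = (1.496 × 10^8) / (3.8882 × 10^-7) = 3.8475 × 10^14 km.

3.85 × 10^14 km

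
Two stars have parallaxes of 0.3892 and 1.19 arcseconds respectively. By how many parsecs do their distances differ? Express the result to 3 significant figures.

1.73 pc

d_A = 1/0.3892″ = 2.5694 pc; d_B = 1/1.190″ = 0.84034 pc.
|d_B − d_A| = |0.84034 − 2.5694| = 1.7291 pc.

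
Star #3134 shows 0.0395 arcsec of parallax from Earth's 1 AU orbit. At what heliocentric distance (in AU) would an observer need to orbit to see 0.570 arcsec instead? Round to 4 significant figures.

Parallax scales linearly with baseline: p ∝ B, so B = p_target / p_Earth × 1 AU.
B = 0.570 / 0.0395 = 14.43 AU.

14.43 AU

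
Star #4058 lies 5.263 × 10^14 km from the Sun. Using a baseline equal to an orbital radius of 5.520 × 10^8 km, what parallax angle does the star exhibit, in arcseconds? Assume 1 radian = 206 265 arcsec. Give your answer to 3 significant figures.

0.216 arcsec

θ ≈ B/d = (5.520 × 10^8) / (5.263 × 10^14) = 1.0488 × 10^-6 rad.
In arcseconds: 1.0488 × 10^-6 × 206265 = 0.21633″.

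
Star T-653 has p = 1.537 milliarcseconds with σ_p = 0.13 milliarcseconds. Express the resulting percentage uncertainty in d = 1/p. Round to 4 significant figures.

8.458%

For d = 1/p, |σ_d/d| = |σ_p/p|.
σ_p/p = 0.13 / 1.537 = 0.08458 = 8.458%.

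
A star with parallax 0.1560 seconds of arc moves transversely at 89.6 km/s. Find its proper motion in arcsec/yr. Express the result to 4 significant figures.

d = 1/p = 1/0.1560″ = 6.4103 pc.
μ = v_t / (4.74 d) = 89.6 / (4.74 × 6.4103) = 89.6 / 30.385 = 2.9488 ″/yr.

2.949 arcsec/yr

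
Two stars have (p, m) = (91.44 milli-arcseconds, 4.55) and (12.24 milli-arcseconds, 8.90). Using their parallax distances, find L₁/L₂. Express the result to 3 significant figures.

d₁ = 1/p₁ = 1/0.09144″ = 10.936 pc; d₂ = 1/p₂ = 1/0.01224″ = 81.699 pc.
M₁ = m₁ − 5 log₁₀ d₁ + 5 = 4.55 − 5.1943 + 5 = 4.3557.
M₂ = 8.90 − 9.5611 + 5 = 4.3389.
L₁/L₂ = 10^(0.4(M₂ − M₁)) = 10^(0.4 × (-0.0168)) = 10^(-0.00672) = 0.98465.

L₁/L₂ = 0.985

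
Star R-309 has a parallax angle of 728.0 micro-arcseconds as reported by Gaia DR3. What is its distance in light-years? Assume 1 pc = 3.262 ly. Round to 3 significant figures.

p = 728.0 micro-arcseconds = 0.0007280 arcsec.
d = 1/p = 1/0.0007280 = 1373.6 pc.
In light-years: 1373.6 × 3.262 = 4480.7 ly.

4480 light years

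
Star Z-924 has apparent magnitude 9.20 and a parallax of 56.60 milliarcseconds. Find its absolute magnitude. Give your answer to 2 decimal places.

d = 1/p = 1/0.05660″ = 17.668 pc.
m − M = 5 log₁₀(17.668) − 5 = 6.2359 − 5 = 1.2359.
M = m − (m − M) = 9.20 − 1.2359 = 7.96.

M = 7.96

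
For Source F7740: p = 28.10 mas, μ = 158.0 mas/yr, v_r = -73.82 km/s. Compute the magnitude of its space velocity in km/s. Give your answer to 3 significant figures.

78.5 km/s

d = 1/p = 1/0.02810″ = 35.587 pc.
μ = 158.0 mas/yr = 0.1580 ″/yr.
v_t = 4.740 μ d = 4.740 × 0.1580 × 35.587 = 26.652 km/s.
v = √(v_r² + v_t²) = √((-73.82)² + 26.652²) = √6159.72 = 78.484 km/s.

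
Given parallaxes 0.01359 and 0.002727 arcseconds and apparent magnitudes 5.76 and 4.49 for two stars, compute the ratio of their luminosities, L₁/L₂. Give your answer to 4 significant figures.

d₁ = 1/p₁ = 1/0.01359″ = 73.584 pc; d₂ = 1/p₂ = 1/0.002727″ = 366.7 pc.
M₁ = m₁ − 5 log₁₀ d₁ + 5 = 5.76 − 9.3339 + 5 = 1.4261.
M₂ = 4.49 − 12.8216 + 5 = -3.3316.
L₁/L₂ = 10^(0.4(M₂ − M₁)) = 10^(0.4 × (-4.7577)) = 10^(-1.90308) = 0.0125.

L₁/L₂ = 0.01250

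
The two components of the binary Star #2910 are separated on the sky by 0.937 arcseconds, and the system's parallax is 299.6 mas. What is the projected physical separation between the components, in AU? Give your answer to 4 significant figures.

d = 1/p = 1/0.2996″ = 3.3378 pc.
At distance d (pc), an angle of θ arcsec spans θ·d AU: s = 0.937 × 3.3378 = 3.1275 AU.

3.128 AU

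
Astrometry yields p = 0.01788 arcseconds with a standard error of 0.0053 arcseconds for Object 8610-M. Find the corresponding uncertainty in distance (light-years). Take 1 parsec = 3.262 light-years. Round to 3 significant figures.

d = 1/p, so σ_d = σ_p / p².
σ_d = 0.00530 / (0.01788)² = 0.00530 / 0.00031969 = 16.579 pc = 16.579 × 3.262 ly = 54.081 ly.

54.1 ly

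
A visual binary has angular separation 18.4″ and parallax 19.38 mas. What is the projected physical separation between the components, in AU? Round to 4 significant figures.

d = 1/p = 1/0.01938″ = 51.6 pc.
At distance d (pc), an angle of θ arcsec spans θ·d AU: s = 18.4 × 51.6 = 949.44 AU.

949.4 AU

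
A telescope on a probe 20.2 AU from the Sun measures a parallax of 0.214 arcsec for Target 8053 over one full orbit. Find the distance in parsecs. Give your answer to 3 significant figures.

With baseline B (in AU) and parallax p (in arcsec), d = B/p parsecs.
d = 20.2 / 0.214 = 94.393 pc.

94.4 pc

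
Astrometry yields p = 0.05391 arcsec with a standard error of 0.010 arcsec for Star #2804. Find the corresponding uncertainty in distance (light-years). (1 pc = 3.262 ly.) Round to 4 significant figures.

d = 1/p, so σ_d = σ_p / p².
σ_d = 0.0100 / (0.05391)² = 0.0100 / 0.0029063 = 3.4408 pc = 3.4408 × 3.262 ly = 11.224 ly.

11.22 ly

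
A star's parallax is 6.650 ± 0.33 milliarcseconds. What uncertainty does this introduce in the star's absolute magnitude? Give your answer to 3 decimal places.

σ_M = 0.108 mag

M = m − 5 log₁₀ d + 5 = m + 5 log₁₀ p + 5, so ∂M/∂p = 5/(p ln 10).
σ_M = (5/ln 10) · (σ_p/p) = 2.1715 × 0.33/6.650 = 2.1715 × 0.049624 = 0.10776.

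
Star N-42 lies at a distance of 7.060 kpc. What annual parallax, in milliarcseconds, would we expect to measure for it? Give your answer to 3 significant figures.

0.142 mas

d = 7.060 kpc = 7060 pc.
p = 1/d = 1/7060 = 0.00014164 arcsec.
= 0.00014164 × 1000 = 0.14164 mas.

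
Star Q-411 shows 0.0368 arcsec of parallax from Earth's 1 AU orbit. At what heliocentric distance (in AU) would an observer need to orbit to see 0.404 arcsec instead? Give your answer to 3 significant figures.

11.0 AU

Parallax scales linearly with baseline: p ∝ B, so B = p_target / p_Earth × 1 AU.
B = 0.404 / 0.0368 = 10.978 AU.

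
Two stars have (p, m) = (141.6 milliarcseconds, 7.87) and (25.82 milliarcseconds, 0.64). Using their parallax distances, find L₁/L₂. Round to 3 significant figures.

d₁ = 1/p₁ = 1/0.1416″ = 7.0621 pc; d₂ = 1/p₂ = 1/0.02582″ = 38.73 pc.
M₁ = m₁ − 5 log₁₀ d₁ + 5 = 7.87 − 4.2447 + 5 = 8.6253.
M₂ = 0.64 − 7.9402 + 5 = -2.3002.
L₁/L₂ = 10^(0.4(M₂ − M₁)) = 10^(0.4 × (-10.9255)) = 10^(-4.37020) = 0.000042638.

L₁/L₂ = 4.26 × 10^-5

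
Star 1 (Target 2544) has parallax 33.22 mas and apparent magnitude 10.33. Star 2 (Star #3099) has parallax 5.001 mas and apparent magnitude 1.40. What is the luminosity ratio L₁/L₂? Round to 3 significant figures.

L₁/L₂ = 6.07 × 10^-6

d₁ = 1/p₁ = 1/0.03322″ = 30.102 pc; d₂ = 1/p₂ = 1/0.005001″ = 199.96 pc.
M₁ = m₁ − 5 log₁₀ d₁ + 5 = 10.33 − 7.3930 + 5 = 7.9370.
M₂ = 1.40 − 11.5047 + 5 = -5.1047.
L₁/L₂ = 10^(0.4(M₂ − M₁)) = 10^(0.4 × (-13.0417)) = 10^(-5.21668) = 0.0000060718.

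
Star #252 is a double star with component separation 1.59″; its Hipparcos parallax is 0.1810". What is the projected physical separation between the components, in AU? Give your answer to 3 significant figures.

d = 1/p = 1/0.1810″ = 5.5249 pc.
At distance d (pc), an angle of θ arcsec spans θ·d AU: s = 1.59 × 5.5249 = 8.7846 AU.

8.78 AU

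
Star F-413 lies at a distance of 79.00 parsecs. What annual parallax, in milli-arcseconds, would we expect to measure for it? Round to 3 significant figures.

12.7 mas

p = 1/d = 1/79 = 0.012658 arcsec.
= 0.012658 × 1000 = 12.658 mas.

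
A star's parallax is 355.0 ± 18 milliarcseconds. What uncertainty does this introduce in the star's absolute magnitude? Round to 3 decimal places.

M = m − 5 log₁₀ d + 5 = m + 5 log₁₀ p + 5, so ∂M/∂p = 5/(p ln 10).
σ_M = (5/ln 10) · (σ_p/p) = 2.1715 × 18/355.0 = 2.1715 × 0.050704 = 0.1101.

σ_M = 0.110 mag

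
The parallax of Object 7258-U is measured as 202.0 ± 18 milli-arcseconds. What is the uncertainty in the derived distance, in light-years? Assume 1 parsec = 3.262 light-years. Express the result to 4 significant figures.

1.439 ly

d = 1/p, so σ_d = σ_p / p².
σ_d = 0.0180 / (0.2020)² = 0.0180 / 0.040804 = 0.44113 pc = 0.44113 × 3.262 ly = 1.439 ly.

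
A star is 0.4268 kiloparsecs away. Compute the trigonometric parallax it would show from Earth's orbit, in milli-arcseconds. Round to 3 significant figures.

d = 0.4268 kpc = 426.8 pc.
p = 1/d = 1/426.8 = 0.002343 arcsec.
= 0.002343 × 1000 = 2.343 mas.

2.34 mas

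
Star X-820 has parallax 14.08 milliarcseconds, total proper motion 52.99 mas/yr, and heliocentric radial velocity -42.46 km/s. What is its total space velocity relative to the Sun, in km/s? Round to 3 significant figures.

d = 1/p = 1/0.01408″ = 71.023 pc.
μ = 52.99 mas/yr = 0.05299 ″/yr.
v_t = 4.740 μ d = 4.740 × 0.05299 × 71.023 = 17.839 km/s.
v = √(v_r² + v_t²) = √((-42.46)² + 17.839²) = √2121.08 = 46.055 km/s.

46.1 km/s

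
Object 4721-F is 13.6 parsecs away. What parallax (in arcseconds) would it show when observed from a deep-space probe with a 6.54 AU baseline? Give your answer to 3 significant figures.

p (arcsec) = B (AU) / d (pc).
p = 6.54 / 13.6 = 0.48088 arcsec.

0.481 arcsec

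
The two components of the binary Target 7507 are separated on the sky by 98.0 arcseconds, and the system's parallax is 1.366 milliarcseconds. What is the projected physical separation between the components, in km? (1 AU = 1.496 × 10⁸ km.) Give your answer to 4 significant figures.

d = 1/p = 1/0.001366″ = 732.06 pc.
At distance d (pc), an angle of θ arcsec spans θ·d AU: s = 98.0 × 732.06 = 71742 AU.
= 71742 × 1.496 × 10⁸ km = 1.0733 × 10^13 km.

1.073 × 10^13 km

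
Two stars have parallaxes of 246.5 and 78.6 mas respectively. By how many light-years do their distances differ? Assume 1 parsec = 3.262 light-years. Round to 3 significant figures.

28.3 ly

d_A = 1/0.2465″ = 4.0568 pc; d_B = 1/0.07860″ = 12.723 pc.
|d_B − d_A| = |12.723 − 4.0568| = 8.6662 pc = 8.6662 × 3.262 ly = 28.269 ly.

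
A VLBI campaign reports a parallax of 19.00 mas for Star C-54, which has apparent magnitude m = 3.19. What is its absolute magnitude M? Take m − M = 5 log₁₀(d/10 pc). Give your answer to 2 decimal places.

d = 1/p = 1/0.01900″ = 52.632 pc.
m − M = 5 log₁₀(52.632) − 5 = 8.6062 − 5 = 3.6062.
M = m − (m − M) = 3.19 − 3.6062 = -0.42.

M = -0.42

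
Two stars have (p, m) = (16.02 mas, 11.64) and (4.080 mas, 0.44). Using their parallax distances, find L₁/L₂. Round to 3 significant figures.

d₁ = 1/p₁ = 1/0.01602″ = 62.422 pc; d₂ = 1/p₂ = 1/0.004080″ = 245.1 pc.
M₁ = m₁ − 5 log₁₀ d₁ + 5 = 11.64 − 8.9767 + 5 = 7.6633.
M₂ = 0.44 − 11.9467 + 5 = -6.5067.
L₁/L₂ = 10^(0.4(M₂ − M₁)) = 10^(0.4 × (-14.1700)) = 10^(-5.66800) = 0.0000021478.

L₁/L₂ = 2.15 × 10^-6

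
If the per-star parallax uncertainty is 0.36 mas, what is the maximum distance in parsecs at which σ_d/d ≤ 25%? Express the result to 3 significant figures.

694 pc

σ_d/d = σ_p/p, so the condition is σ_p/p ≤ 0.25, i.e. p ≥ σ_p/0.25.
p_min = 0.36/0.25 = 1.44 mas = 0.00144 arcsec.
d_max = 1/p_min = 1/0.00144 = 694.44 pc.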